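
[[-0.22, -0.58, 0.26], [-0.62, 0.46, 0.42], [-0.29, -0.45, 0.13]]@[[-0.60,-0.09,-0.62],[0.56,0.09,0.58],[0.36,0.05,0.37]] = [[-0.1, -0.02, -0.10], [0.78, 0.12, 0.81], [-0.03, -0.01, -0.03]]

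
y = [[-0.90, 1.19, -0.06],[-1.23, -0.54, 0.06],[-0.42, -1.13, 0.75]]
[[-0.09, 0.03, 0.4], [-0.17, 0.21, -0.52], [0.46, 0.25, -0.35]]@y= [[-0.12, -0.58, 0.31], [0.11, 0.27, -0.37], [-0.57, 0.81, -0.28]]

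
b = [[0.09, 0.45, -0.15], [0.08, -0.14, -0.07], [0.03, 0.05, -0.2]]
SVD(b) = [[-0.95,0.07,-0.29], [0.18,-0.65,-0.74], [-0.24,-0.76,0.61]] @ diag([0.5056118890681771, 0.2157939792225965, 0.07203871295482153]) @ [[-0.16, -0.92, 0.35], [-0.32, 0.38, 0.87], [-0.94, 0.02, -0.35]]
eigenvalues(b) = [0.18, -0.24, -0.18]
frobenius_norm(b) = 0.55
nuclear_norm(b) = 0.79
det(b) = 0.01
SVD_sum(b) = [[0.07, 0.44, -0.17], [-0.01, -0.08, 0.03], [0.02, 0.11, -0.04]] + [[-0.00,  0.01,  0.01], [0.04,  -0.05,  -0.12], [0.05,  -0.06,  -0.14]] + [[0.02, -0.0, 0.01], [0.05, -0.00, 0.02], [-0.04, 0.00, -0.02]]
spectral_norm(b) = 0.51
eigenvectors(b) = [[-0.97,-0.82,0.71], [-0.22,0.57,-0.2], [-0.11,-0.10,0.68]]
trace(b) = -0.25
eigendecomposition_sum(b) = [[0.14, 0.19, -0.09], [0.03, 0.04, -0.02], [0.02, 0.02, -0.01]] + [[-0.08, 0.26, 0.16],[0.05, -0.18, -0.11],[-0.01, 0.03, 0.02]] + [[0.02,  -0.0,  -0.22], [-0.01,  0.00,  0.06], [0.02,  -0.00,  -0.21]]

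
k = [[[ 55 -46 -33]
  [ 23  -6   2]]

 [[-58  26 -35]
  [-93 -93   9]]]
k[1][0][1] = 26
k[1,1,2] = 9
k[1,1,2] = 9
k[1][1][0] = -93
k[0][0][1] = -46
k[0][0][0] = 55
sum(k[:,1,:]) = -158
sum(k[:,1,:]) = -158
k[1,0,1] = 26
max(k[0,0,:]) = 55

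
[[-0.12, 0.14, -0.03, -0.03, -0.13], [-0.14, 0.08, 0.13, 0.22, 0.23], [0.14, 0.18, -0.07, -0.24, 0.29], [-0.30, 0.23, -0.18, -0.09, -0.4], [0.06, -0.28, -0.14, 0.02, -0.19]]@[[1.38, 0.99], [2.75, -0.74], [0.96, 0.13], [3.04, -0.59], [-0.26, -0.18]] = [[0.13,-0.19], [0.76,-0.35], [-0.18,0.09], [-0.12,-0.37], [-0.71,0.27]]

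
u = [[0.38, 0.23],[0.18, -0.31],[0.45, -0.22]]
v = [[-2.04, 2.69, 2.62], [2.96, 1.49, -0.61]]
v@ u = [[0.89, -1.88], [1.12, 0.35]]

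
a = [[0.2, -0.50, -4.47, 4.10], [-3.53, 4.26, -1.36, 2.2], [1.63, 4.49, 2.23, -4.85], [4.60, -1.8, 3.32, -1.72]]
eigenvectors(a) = [[(0.17-0.41j), 0.17+0.41j, 0.63+0.00j, (0.56+0j)], [0.22-0.20j, 0.22+0.20j, -0.48+0.00j, (0.48+0j)], [-0.69+0.00j, -0.69-0.00j, (-0.57+0j), (0.26+0j)], [(-0.31+0.38j), (-0.31-0.38j), (0.23+0j), 0.63+0.00j]]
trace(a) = 4.97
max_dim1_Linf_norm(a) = 4.85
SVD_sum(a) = [[-2.43, -0.03, -3.11, 3.48], [-1.78, -0.03, -2.28, 2.55], [2.45, 0.03, 3.14, -3.51], [2.40, 0.03, 3.08, -3.45]] + [[0.74, -1.50, -0.06, 0.45], [-1.96, 3.96, 0.15, -1.19], [-1.94, 3.91, 0.15, -1.18], [1.27, -2.57, -0.10, 0.77]] + [[1.91, 1.08, -1.18, 0.29], [0.03, 0.02, -0.02, 0.0], [1.19, 0.67, -0.74, 0.18], [0.74, 0.42, -0.46, 0.11]] + [[-0.03, -0.05, -0.12, -0.12], [0.18, 0.31, 0.79, 0.84], [-0.07, -0.13, -0.32, -0.34], [0.18, 0.31, 0.79, 0.84]]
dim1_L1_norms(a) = [9.27, 11.35, 13.2, 11.44]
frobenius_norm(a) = 12.81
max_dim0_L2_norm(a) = 6.94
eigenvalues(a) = [(-1.77+4.98j), (-1.77-4.98j), (6.19+0j), (2.33+0j)]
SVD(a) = [[0.53, -0.24, -0.81, -0.1],[0.39, 0.63, -0.01, 0.67],[-0.54, 0.62, -0.50, -0.28],[-0.53, -0.41, -0.31, 0.68]] @ diag([9.897454560829889, 7.294659922839521, 3.1153484150776953, 1.7874937983387433]) @ [[-0.46, -0.01, -0.59, 0.66], [-0.43, 0.86, 0.03, -0.26], [-0.76, -0.43, 0.47, -0.12], [0.15, 0.26, 0.65, 0.69]]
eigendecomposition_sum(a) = [[-1.32+0.74j, 0.98+0.72j, -1.80-0.24j, 1.16-1.11j],[-1.01+0.07j, 0.38+0.71j, -1.01-0.66j, (1.01-0.34j)],[(1.84+1.44j), (0.44-1.82j), 0.72+2.70j, (-2.26-0.98j)],[1.62-0.38j, -0.82-1.05j, 1.82+0.80j, (-1.55+0.82j)]] + [[(-1.32-0.74j), (0.98-0.72j), (-1.8+0.24j), (1.16+1.11j)], [(-1.01-0.07j), 0.38-0.71j, (-1.01+0.66j), (1.01+0.34j)], [(1.84-1.44j), 0.44+1.82j, 0.72-2.70j, (-2.26+0.98j)], [1.62+0.38j, (-0.82+1.05j), 1.82-0.80j, -1.55-0.82j]] + [[2.44+0.00j,  (-3.45-0j),  -0.87+0.00j,  0.84-0.00j], [-1.87-0.00j,  2.63+0.00j,  0.66-0.00j,  -0.64+0.00j], [(-2.23-0j),  (3.15+0j),  0.79-0.00j,  (-0.77+0j)], [0.91+0.00j,  (-1.29-0j),  -0.32+0.00j,  0.31-0.00j]] + [[(0.4-0j),  0.99-0.00j,  (-0-0j),  (0.95+0j)],[0.35-0.00j,  (0.86-0j),  (-0-0j),  (0.82+0j)],[(0.19-0j),  (0.46-0j),  (-0-0j),  (0.44+0j)],[(0.45-0j),  (1.12-0j),  -0.00-0.00j,  (1.07+0j)]]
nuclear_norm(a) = 22.09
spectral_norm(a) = 9.90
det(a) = 402.05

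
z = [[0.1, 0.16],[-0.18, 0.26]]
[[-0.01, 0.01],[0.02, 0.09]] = z@ [[-0.13, -0.19], [0.0, 0.2]]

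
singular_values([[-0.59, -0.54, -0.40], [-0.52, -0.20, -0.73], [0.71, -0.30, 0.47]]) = [1.42, 0.61, 0.25]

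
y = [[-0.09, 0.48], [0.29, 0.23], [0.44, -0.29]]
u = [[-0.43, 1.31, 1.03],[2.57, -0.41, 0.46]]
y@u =[[1.27, -0.31, 0.13], [0.47, 0.29, 0.40], [-0.93, 0.70, 0.32]]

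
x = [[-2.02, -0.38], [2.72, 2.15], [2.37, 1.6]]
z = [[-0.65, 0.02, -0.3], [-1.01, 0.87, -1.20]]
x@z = [[1.7, -0.37, 1.06],[-3.94, 1.92, -3.4],[-3.16, 1.44, -2.63]]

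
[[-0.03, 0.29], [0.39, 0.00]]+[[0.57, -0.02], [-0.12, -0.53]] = [[0.54, 0.27], [0.27, -0.53]]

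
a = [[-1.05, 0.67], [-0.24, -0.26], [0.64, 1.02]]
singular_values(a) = [1.26, 1.24]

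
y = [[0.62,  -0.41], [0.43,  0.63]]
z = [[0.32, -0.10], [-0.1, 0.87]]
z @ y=[[0.16, -0.19], [0.31, 0.59]]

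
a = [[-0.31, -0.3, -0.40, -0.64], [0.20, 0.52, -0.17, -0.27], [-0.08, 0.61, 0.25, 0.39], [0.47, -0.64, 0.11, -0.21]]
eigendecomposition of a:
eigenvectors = [[0.18+0.57j, (0.18-0.57j), -0.23+0.00j, (0.13+0j)], [(0.14-0.1j), 0.14+0.10j, (0.31+0j), (-0.58+0j)], [(-0.42-0.19j), -0.42+0.19j, (0.81+0j), (-0.63+0j)], [0.63+0.00j, 0.63-0.00j, (-0.43+0j), (0.5+0j)]]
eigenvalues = [(-0.29+0.49j), (-0.29-0.49j), (0.3+0j), (0.52+0j)]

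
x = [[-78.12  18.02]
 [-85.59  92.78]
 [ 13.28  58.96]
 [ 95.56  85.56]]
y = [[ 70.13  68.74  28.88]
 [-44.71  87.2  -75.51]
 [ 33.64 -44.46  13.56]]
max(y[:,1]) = 87.2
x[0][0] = -78.12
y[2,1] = -44.46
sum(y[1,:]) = -33.02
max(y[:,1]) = 87.2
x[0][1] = 18.02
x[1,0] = -85.59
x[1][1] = 92.78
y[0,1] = 68.74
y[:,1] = [68.74, 87.2, -44.46]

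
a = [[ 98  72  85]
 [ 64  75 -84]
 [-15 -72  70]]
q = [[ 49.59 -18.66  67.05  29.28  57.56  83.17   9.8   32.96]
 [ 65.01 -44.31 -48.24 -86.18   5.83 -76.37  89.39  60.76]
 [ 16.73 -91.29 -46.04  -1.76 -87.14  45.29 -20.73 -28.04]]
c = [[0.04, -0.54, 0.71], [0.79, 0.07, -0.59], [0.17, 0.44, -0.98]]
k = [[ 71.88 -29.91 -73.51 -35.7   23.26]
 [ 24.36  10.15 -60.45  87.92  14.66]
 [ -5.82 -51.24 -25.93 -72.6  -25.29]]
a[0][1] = 72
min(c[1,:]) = -0.59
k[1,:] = [24.36, 10.15, -60.45, 87.92, 14.66]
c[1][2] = -0.59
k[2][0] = -5.82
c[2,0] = 0.174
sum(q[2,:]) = -212.98000000000002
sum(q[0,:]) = 310.75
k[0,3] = -35.7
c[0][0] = 0.037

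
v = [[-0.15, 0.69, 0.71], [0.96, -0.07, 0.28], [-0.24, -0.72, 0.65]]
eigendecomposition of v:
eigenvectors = [[(-0.71+0j), (0.1-0.49j), 0.10+0.49j],[(0.68+0j), -0.09-0.51j, -0.09+0.51j],[(0.19+0j), (0.69+0j), 0.69-0.00j]]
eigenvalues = [(-1+0j), (0.71+0.7j), (0.71-0.7j)]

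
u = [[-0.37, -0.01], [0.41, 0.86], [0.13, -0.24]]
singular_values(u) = [0.98, 0.4]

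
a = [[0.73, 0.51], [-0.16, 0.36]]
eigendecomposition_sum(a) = [[(0.36-0.12j), (0.25-0.64j)], [(-0.08+0.2j), 0.18+0.34j]] + [[0.36+0.12j,0.26+0.64j],[-0.08-0.20j,(0.18-0.34j)]]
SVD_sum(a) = [[0.71, 0.54], [0.07, 0.06]] + [[0.02, -0.03], [-0.23, 0.30]]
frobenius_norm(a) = 0.97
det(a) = 0.34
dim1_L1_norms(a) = [1.24, 0.52]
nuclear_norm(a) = 1.28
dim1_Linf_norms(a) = [0.73, 0.36]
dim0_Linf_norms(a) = [0.73, 0.51]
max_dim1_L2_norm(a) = 0.89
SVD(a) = [[-0.99, -0.1], [-0.10, 0.99]] @ diag([0.894383135627415, 0.38506987249754143]) @ [[-0.79, -0.61], [-0.61, 0.79]]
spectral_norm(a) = 0.89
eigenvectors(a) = [[0.87+0.00j,(0.87-0j)], [(-0.32+0.37j),(-0.32-0.37j)]]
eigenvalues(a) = [(0.54+0.22j), (0.54-0.22j)]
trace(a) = 1.09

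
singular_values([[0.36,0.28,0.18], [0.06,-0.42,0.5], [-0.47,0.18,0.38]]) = [0.71, 0.58, 0.47]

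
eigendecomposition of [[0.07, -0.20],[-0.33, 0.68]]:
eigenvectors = [[-0.91, 0.27], [-0.42, -0.96]]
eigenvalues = [-0.02, 0.77]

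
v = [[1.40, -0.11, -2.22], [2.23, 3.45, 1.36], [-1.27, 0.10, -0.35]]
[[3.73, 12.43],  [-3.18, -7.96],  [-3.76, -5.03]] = v@ [[2.7, 4.37], [-2.73, -4.09], [0.16, -2.64]]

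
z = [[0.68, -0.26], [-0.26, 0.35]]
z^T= [[0.68, -0.26], [-0.26, 0.35]]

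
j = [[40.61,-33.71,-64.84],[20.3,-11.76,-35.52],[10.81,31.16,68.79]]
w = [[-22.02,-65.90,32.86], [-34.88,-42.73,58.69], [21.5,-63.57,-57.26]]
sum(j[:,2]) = -31.570000000000007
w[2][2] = -57.26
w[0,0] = -22.02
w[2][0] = 21.5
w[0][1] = -65.9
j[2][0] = 10.81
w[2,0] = 21.5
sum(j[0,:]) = -57.940000000000005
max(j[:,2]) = 68.79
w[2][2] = -57.26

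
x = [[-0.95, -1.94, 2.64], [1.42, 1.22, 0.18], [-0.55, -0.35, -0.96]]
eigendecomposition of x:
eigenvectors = [[(0.82+0j), (0.82-0j), -0.72+0.00j], [(-0.34-0.42j), -0.34+0.42j, (0.62+0j)], [-0.01+0.20j, -0.01-0.20j, (0.29+0j)]]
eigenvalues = [(-0.17+1.64j), (-0.17-1.64j), (-0.34+0j)]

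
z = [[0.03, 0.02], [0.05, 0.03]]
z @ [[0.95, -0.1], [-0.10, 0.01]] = [[0.03,-0.0], [0.04,-0.0]]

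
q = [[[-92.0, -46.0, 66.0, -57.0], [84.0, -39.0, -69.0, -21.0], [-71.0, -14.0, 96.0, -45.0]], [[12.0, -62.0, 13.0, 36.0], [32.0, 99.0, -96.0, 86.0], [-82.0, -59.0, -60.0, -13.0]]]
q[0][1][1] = -39.0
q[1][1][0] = 32.0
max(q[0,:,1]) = -14.0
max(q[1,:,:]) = 99.0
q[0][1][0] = 84.0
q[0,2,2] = 96.0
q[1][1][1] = 99.0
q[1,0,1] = -62.0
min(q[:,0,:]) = -92.0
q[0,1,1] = -39.0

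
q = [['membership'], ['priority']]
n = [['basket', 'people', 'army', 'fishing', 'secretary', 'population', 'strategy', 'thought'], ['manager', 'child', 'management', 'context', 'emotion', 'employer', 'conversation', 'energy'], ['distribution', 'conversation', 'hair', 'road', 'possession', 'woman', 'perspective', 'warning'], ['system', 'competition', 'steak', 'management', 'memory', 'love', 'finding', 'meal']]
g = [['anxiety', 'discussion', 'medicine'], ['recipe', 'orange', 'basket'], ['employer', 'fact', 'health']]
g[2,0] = 'employer'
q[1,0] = 'priority'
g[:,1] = ['discussion', 'orange', 'fact']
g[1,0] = 'recipe'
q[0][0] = 'membership'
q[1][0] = 'priority'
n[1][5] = 'employer'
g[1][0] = 'recipe'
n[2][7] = 'warning'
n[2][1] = 'conversation'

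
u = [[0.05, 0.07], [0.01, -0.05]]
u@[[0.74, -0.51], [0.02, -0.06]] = [[0.04, -0.03], [0.01, -0.0]]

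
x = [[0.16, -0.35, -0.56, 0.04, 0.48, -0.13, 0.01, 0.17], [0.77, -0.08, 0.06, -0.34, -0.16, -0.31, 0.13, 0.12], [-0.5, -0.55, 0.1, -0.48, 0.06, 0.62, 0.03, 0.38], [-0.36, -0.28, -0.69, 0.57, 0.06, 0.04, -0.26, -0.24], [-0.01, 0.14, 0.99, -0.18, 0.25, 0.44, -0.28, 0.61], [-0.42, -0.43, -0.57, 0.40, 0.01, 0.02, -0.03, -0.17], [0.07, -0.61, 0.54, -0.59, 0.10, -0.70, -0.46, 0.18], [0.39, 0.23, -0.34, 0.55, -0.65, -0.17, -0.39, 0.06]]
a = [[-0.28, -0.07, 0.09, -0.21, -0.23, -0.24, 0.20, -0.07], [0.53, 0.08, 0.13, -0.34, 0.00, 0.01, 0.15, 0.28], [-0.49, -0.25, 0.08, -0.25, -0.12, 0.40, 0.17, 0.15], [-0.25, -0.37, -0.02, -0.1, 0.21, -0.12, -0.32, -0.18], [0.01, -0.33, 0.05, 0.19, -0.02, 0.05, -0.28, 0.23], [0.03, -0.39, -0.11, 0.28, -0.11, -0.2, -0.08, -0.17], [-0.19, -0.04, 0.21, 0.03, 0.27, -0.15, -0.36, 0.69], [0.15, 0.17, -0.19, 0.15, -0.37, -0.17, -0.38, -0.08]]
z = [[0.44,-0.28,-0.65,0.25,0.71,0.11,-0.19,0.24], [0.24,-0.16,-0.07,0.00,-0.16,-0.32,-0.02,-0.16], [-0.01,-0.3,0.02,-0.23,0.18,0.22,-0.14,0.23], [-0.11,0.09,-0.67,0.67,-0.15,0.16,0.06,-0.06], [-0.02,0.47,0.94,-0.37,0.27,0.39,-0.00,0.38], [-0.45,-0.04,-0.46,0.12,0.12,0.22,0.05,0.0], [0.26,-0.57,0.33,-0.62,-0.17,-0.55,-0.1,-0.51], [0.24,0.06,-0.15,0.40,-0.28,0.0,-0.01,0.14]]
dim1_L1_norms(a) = [1.39, 1.52, 1.91, 1.57, 1.16, 1.37, 1.94, 1.66]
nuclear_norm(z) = 5.42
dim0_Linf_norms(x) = [0.77, 0.61, 0.99, 0.59, 0.65, 0.7, 0.46, 0.61]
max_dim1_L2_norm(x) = 1.33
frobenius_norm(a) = 1.91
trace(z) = 1.50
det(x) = 0.03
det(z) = 0.00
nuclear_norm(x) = 7.34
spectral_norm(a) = 1.01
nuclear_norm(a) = 4.78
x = z + a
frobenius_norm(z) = 2.61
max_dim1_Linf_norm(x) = 0.99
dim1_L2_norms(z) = [1.17, 0.49, 0.54, 0.99, 1.27, 0.7, 1.22, 0.58]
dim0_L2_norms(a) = [0.85, 0.71, 0.36, 0.61, 0.58, 0.57, 0.74, 0.84]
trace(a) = -0.88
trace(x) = 0.62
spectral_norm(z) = 1.75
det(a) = -0.00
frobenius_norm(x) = 3.11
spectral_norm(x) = 1.99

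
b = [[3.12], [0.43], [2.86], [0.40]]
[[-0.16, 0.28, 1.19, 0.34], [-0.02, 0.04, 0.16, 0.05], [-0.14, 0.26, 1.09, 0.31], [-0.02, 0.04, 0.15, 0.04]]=b @ [[-0.05, 0.09, 0.38, 0.11]]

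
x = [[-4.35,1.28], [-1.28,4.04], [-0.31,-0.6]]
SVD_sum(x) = [[-3.05, 2.73], [-2.72, 2.43], [0.13, -0.11]] + [[-1.30, -1.45], [1.44, 1.61], [-0.44, -0.49]]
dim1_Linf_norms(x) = [4.35, 4.04, 0.6]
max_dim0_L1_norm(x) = 5.94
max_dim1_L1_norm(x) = 5.63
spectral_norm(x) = 5.49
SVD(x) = [[-0.75, 0.65], [-0.66, -0.72], [0.03, 0.22]] @ diag([5.486911138379419, 2.9783898602311716]) @ [[0.75, -0.67], [-0.67, -0.75]]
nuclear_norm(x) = 8.47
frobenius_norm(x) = 6.24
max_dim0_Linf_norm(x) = 4.35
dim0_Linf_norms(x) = [4.35, 4.04]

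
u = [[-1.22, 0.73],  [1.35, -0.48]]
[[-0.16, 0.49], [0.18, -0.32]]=u@[[0.14, 0.01], [0.01, 0.69]]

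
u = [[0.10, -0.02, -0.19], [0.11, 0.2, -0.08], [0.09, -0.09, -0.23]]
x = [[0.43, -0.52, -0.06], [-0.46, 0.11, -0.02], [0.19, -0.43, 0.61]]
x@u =[[-0.02, -0.11, -0.03],[-0.04, 0.03, 0.08],[0.03, -0.14, -0.14]]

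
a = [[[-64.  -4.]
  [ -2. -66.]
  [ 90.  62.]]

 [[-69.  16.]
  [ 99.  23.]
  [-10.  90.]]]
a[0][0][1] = -4.0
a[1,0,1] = 16.0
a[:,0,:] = [[-64.0, -4.0], [-69.0, 16.0]]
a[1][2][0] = -10.0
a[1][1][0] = 99.0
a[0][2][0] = 90.0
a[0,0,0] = -64.0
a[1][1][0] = 99.0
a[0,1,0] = -2.0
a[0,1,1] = -66.0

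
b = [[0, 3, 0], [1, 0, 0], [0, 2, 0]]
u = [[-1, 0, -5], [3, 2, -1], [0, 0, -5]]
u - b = [[-1, -3, -5], [2, 2, -1], [0, -2, -5]]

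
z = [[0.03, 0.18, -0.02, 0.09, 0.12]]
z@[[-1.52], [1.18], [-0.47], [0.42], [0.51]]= [[0.28]]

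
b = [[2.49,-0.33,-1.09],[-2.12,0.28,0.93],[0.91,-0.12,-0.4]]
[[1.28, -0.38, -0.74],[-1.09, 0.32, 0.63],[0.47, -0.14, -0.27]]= b @ [[0.48, -0.12, -0.04], [-0.12, 0.41, -0.05], [-0.04, -0.05, 0.60]]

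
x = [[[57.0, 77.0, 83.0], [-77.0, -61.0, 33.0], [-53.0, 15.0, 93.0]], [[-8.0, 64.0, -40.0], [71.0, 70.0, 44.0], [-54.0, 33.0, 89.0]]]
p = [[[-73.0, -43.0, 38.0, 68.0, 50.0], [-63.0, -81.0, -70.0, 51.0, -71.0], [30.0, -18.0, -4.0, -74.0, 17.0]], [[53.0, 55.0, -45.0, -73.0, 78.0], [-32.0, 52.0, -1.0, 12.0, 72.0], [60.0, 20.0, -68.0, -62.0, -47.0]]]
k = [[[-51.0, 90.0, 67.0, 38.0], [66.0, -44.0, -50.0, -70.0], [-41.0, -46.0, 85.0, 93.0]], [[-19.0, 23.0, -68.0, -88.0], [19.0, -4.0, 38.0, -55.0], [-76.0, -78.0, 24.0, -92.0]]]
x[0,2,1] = 15.0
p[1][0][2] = -45.0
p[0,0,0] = -73.0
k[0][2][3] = 93.0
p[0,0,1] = -43.0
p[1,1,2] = -1.0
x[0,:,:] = [[57.0, 77.0, 83.0], [-77.0, -61.0, 33.0], [-53.0, 15.0, 93.0]]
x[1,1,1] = 70.0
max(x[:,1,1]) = 70.0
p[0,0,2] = 38.0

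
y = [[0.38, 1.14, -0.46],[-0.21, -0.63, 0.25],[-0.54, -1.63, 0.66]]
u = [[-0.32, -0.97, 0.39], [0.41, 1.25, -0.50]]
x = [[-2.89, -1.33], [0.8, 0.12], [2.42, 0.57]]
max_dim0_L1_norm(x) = 6.11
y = x @ u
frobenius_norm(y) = 2.35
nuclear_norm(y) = 2.36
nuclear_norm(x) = 4.52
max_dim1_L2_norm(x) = 3.18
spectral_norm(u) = 1.78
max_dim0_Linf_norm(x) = 2.89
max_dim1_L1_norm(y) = 2.83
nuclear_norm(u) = 1.78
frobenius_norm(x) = 4.12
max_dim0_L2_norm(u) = 1.58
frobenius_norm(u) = 1.78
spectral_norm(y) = 2.35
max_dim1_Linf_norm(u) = 1.25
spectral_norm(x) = 4.10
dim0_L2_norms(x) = [3.85, 1.45]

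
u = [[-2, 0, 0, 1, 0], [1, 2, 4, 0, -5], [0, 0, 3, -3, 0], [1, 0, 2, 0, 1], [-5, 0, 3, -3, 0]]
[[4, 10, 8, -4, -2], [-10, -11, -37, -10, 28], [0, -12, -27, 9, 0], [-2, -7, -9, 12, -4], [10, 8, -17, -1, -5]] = u@[[-2, -4, -2, 2, 1], [-4, 3, 0, -2, 1], [0, -2, -5, 3, 0], [0, 2, 4, 0, 0], [0, 1, 3, 4, -5]]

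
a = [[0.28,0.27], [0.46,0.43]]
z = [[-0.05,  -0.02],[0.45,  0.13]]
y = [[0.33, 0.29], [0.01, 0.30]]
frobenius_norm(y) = 0.53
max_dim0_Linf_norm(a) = 0.46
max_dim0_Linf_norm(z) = 0.45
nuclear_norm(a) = 0.75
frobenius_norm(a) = 0.74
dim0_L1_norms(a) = [0.74, 0.7]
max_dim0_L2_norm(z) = 0.45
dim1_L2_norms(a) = [0.39, 0.63]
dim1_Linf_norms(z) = [0.05, 0.45]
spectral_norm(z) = 0.47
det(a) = -0.00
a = y + z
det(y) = 0.10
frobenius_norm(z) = 0.47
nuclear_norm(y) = 0.69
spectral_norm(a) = 0.74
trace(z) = 0.08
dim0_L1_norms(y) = [0.34, 0.59]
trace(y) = 0.63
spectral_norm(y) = 0.50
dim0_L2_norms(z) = [0.45, 0.13]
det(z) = 0.00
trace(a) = 0.71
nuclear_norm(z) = 0.48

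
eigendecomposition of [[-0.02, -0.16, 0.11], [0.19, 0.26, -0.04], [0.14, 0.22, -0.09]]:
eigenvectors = [[-0.47+0.11j, (-0.47-0.11j), (-0.49+0j)], [0.73+0.00j, 0.73-0.00j, (0.38+0j)], [0.47+0.01j, (0.47-0.01j), (0.78+0j)]]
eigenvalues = [(0.11+0.03j), (0.11-0.03j), (-0.07+0j)]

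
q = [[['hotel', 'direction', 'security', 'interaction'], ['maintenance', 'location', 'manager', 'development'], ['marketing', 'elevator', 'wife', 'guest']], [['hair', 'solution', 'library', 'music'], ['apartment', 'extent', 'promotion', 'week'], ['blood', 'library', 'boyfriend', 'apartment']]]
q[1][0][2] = 'library'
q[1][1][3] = 'week'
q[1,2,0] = 'blood'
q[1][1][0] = 'apartment'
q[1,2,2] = 'boyfriend'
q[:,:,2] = [['security', 'manager', 'wife'], ['library', 'promotion', 'boyfriend']]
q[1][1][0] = 'apartment'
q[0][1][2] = 'manager'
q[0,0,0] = 'hotel'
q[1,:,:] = [['hair', 'solution', 'library', 'music'], ['apartment', 'extent', 'promotion', 'week'], ['blood', 'library', 'boyfriend', 'apartment']]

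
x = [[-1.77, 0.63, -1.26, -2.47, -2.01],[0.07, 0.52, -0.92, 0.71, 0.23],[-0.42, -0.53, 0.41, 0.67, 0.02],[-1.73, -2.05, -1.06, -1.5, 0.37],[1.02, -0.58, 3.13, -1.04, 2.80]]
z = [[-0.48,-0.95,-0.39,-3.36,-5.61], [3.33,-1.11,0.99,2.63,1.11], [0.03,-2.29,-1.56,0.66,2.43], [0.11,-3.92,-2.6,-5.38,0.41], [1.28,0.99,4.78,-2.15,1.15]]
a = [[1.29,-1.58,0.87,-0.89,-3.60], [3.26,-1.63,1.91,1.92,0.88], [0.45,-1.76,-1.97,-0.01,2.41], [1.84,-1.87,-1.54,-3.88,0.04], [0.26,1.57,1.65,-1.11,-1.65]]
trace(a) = -7.84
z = a + x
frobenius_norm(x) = 6.99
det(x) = -22.22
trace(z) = -7.38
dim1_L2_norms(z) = [6.64, 4.63, 3.74, 7.16, 5.6]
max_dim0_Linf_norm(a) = 3.88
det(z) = 898.38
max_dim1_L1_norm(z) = 12.42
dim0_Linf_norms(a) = [3.26, 1.87, 1.97, 3.88, 3.6]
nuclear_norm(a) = 17.82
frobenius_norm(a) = 9.30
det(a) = -1.79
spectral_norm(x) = 5.35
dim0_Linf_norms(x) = [1.77, 2.05, 3.13, 2.47, 2.8]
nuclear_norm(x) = 12.85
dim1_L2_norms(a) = [4.32, 4.63, 3.6, 4.93, 3.03]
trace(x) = 0.46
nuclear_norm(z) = 25.12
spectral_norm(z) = 8.72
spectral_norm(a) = 5.46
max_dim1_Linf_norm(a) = 3.88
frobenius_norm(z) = 12.73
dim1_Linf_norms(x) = [2.47, 0.92, 0.67, 2.05, 3.13]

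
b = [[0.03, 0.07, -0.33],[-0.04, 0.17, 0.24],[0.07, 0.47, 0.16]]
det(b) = 0.009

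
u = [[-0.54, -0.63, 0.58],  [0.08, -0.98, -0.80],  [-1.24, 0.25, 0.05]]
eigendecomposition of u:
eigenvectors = [[(-0.04+0.55j), (-0.04-0.55j), (0.48+0j)],[(0.29-0.3j), 0.29+0.30j, (0.82+0j)],[-0.72+0.00j, -0.72-0.00j, 0.31+0.00j]]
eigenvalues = [(-0.12+1.06j), (-0.12-1.06j), (-1.23+0j)]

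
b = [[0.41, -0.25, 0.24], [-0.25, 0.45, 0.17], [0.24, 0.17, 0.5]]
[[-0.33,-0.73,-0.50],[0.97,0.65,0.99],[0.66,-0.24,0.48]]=b @ [[-0.76,0.50,-2.15], [1.27,2.29,0.29], [1.25,-1.49,1.9]]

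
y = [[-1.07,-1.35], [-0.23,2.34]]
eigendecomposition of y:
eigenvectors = [[-1.0,0.36], [-0.07,-0.93]]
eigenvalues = [-1.16, 2.43]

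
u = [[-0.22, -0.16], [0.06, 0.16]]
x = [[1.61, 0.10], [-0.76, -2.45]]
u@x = [[-0.23, 0.37], [-0.02, -0.39]]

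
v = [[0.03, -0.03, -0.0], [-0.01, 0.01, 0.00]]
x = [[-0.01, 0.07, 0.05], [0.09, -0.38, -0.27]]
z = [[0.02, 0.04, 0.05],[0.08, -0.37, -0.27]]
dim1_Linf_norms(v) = [0.03, 0.01]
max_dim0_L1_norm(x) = 0.45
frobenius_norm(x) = 0.48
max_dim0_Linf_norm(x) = 0.38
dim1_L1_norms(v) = [0.06, 0.02]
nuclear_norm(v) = 0.04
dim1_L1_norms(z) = [0.11, 0.72]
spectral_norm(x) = 0.48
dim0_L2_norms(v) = [0.03, 0.03, 0.0]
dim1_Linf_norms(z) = [0.05, 0.37]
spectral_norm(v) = 0.04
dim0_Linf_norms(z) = [0.08, 0.37, 0.27]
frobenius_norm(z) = 0.47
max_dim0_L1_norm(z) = 0.41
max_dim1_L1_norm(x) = 0.74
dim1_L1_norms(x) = [0.13, 0.74]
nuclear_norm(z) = 0.50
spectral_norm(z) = 0.47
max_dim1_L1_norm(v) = 0.06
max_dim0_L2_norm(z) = 0.37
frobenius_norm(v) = 0.04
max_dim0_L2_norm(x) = 0.39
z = v + x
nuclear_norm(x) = 0.49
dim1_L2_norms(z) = [0.07, 0.46]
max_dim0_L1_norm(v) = 0.04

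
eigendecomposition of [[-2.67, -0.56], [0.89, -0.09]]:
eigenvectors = [[-0.94, 0.23], [0.35, -0.97]]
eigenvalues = [-2.46, -0.3]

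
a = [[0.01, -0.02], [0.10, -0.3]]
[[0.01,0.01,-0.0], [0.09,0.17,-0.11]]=a @ [[0.09,0.1,0.82], [-0.26,-0.54,0.63]]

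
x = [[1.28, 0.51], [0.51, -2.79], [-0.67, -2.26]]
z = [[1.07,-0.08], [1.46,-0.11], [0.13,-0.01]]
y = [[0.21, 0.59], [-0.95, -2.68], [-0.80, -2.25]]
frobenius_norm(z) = 1.82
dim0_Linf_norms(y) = [0.95, 2.68]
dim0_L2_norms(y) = [1.26, 3.55]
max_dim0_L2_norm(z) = 1.81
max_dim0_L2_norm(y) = 3.55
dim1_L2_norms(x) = [1.38, 2.84, 2.36]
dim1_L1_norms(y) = [0.8, 3.63, 3.05]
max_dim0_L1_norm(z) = 2.66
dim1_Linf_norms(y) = [0.59, 2.68, 2.25]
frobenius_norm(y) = 3.77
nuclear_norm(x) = 5.15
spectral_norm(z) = 1.82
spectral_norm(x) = 3.63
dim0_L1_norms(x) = [2.46, 5.56]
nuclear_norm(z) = 1.82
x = y + z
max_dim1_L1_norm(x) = 3.3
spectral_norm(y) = 3.77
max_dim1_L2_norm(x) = 2.84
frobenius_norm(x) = 3.94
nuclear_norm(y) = 3.77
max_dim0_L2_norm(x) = 3.63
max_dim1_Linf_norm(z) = 1.46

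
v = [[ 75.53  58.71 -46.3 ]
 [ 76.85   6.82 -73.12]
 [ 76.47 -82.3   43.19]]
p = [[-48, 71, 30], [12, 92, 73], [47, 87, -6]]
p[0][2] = 30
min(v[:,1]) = -82.3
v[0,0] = 75.53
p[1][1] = 92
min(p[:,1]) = 71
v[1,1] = 6.82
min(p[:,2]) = -6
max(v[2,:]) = 76.47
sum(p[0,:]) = 53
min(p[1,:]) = 12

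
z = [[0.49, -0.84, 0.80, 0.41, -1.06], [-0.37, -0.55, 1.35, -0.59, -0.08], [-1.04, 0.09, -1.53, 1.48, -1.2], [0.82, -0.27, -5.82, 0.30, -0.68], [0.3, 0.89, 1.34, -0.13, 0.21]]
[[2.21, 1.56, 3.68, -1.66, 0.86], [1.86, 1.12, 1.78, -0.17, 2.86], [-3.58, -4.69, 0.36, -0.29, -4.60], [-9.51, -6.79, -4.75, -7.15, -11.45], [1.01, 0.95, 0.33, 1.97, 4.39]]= z @ [[1.0, 1.75, 0.33, -0.72, 0.36], [-2.01, -1.82, -0.99, 0.82, 1.84], [1.73, 1.3, 1.11, 0.95, 1.99], [1.79, 1.37, 0.45, 1.87, -2.04], [1.97, 2.29, -1.52, 2.02, -1.39]]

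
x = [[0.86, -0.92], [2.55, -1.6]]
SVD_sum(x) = [[1.02, -0.69], [2.49, -1.69]] + [[-0.16,-0.23],  [0.06,0.09]]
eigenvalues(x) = [(-0.37+0.91j), (-0.37-0.91j)]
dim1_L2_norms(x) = [1.26, 3.01]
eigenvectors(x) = [[(0.41+0.31j), (0.41-0.31j)],[(0.86+0j), (0.86-0j)]]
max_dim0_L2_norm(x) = 2.69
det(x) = 0.97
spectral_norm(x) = 3.25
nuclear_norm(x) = 3.55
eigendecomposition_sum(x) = [[(0.43+0.71j), (-0.46-0.19j)],[(1.28+0.52j), -0.80+0.21j]] + [[(0.43-0.71j), (-0.46+0.19j)], [(1.28-0.52j), (-0.8-0.21j)]]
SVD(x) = [[-0.38, -0.93], [-0.93, 0.38]] @ diag([3.2495221975073876, 0.2985054235801368]) @ [[-0.83, 0.56], [0.56, 0.83]]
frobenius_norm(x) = 3.26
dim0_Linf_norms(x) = [2.55, 1.6]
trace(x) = -0.74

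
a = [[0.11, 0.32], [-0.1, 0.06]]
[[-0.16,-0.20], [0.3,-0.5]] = a @ [[-2.77,  3.82], [0.46,  -1.93]]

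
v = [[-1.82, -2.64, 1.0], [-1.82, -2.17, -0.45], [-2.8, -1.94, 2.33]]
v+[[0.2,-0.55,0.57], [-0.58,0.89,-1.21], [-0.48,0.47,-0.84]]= [[-1.62,-3.19,1.57], [-2.40,-1.28,-1.66], [-3.28,-1.47,1.49]]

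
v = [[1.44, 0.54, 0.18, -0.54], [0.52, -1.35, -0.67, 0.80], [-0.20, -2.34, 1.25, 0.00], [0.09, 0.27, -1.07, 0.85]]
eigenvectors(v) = [[(0.14+0j), (-0.59+0j), (-0.59-0j), (0.17+0j)], [-0.78+0.00j, 0.11+0.15j, (0.11-0.15j), (0.23+0j)], [(-0.59+0j), (-0.39-0.38j), -0.39+0.38j, 0.54+0.00j], [(-0.17+0j), 0.47+0.31j, (0.47-0.31j), (0.79+0j)]]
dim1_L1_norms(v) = [2.7, 3.34, 3.79, 2.28]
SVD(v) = [[-0.22, 0.31, -0.9, -0.2], [0.34, -0.67, -0.42, 0.5], [0.89, 0.19, -0.06, -0.40], [-0.20, -0.65, -0.00, -0.74]] @ diag([2.947111791100307, 1.9582308573615002, 1.5343265284073282, 0.15233549901553065]) @ [[-0.11, -0.92, 0.36, 0.08], [-0.0, 0.23, 0.73, -0.64], [-0.98, 0.14, 0.03, 0.1], [-0.13, -0.27, -0.58, -0.76]]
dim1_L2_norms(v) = [1.64, 1.78, 2.66, 1.4]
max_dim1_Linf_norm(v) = 2.34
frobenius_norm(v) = 3.86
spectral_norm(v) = 2.95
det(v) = -1.35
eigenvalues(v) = [(-1.78+0j), (1.88+0.27j), (1.88-0.27j), (0.21+0j)]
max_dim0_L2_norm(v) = 2.77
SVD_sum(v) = [[0.07, 0.59, -0.23, -0.05], [-0.11, -0.93, 0.36, 0.08], [-0.29, -2.43, 0.95, 0.20], [0.06, 0.54, -0.21, -0.04]] + [[-0.00,0.14,0.44,-0.38], [0.00,-0.31,-0.97,0.84], [-0.0,0.09,0.27,-0.24], [0.00,-0.29,-0.93,0.81]] + [[1.37,-0.19,-0.05,-0.13], [0.64,-0.09,-0.02,-0.06], [0.09,-0.01,-0.0,-0.01], [0.01,-0.00,-0.0,-0.00]] + [[0.00, 0.01, 0.02, 0.02], [-0.01, -0.02, -0.04, -0.06], [0.01, 0.02, 0.04, 0.05], [0.01, 0.03, 0.06, 0.09]]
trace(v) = 2.19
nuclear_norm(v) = 6.59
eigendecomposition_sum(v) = [[(-0.04+0j), (0.3-0j), (0.03+0j), (-0.1-0j)], [(0.25-0j), (-1.71+0j), (-0.19-0j), 0.57+0.00j], [(0.19-0j), -1.30+0.00j, -0.15-0.00j, (0.44+0j)], [0.05-0.00j, (-0.36+0j), -0.04-0.00j, (0.12+0j)]] + [[0.74+1.09j, (0.13+0.89j), 0.06-0.98j, (-0.24+0.18j)], [0.13-0.39j, (0.2-0.2j), (-0.25+0.17j), 0.09+0.02j], [(-0.21+1.19j), (-0.48+0.67j), 0.66-0.60j, -0.27-0.03j], [-0.00-1.25j, (0.37-0.77j), -0.56+0.73j, 0.28-0.02j]] + [[(0.74-1.09j),0.13-0.89j,(0.06+0.98j),(-0.24-0.18j)], [(0.13+0.39j),0.20+0.20j,-0.25-0.17j,(0.09-0.02j)], [(-0.21-1.19j),-0.48-0.67j,(0.66+0.6j),(-0.27+0.03j)], [(-0+1.25j),0.37+0.77j,(-0.56-0.73j),0.28+0.02j]] + [[0.01+0.00j,-0.02+0.00j,(0.02-0j),0.03+0.00j], [(0.01+0j),(-0.03+0j),0.03-0.00j,0.05+0.00j], [0.03+0.00j,(-0.07+0j),0.07-0.00j,0.11+0.00j], [0.05+0.00j,-0.10+0.00j,(0.1-0j),(0.16+0j)]]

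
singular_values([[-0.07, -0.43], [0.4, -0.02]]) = [0.45, 0.39]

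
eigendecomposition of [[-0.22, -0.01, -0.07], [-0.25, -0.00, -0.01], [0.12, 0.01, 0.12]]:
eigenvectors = [[0.62, -0.21, -0.02],  [0.75, 0.44, 1.00],  [-0.25, 0.87, -0.06]]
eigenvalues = [-0.2, 0.1, 0.01]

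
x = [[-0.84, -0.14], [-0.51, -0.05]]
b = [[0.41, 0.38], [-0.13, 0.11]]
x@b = [[-0.33,-0.33], [-0.20,-0.2]]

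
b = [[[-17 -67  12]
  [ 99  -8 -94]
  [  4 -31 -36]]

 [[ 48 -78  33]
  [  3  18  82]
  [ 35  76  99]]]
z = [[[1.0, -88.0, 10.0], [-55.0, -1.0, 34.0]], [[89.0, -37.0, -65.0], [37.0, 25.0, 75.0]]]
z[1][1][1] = 25.0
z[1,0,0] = 89.0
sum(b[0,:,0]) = 86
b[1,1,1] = 18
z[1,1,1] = 25.0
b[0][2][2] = -36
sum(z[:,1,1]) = 24.0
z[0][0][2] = 10.0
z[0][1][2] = 34.0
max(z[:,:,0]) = 89.0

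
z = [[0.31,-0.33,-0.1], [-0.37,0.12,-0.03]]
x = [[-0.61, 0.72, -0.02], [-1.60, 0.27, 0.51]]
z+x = [[-0.3, 0.39, -0.12],[-1.97, 0.39, 0.48]]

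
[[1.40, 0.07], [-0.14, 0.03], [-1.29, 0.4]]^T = [[1.40, -0.14, -1.29],  [0.07, 0.03, 0.4]]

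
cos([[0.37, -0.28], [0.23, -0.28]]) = [[0.96, 0.01], [-0.01, 0.99]]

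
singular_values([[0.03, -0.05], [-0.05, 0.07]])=[0.1, 0.0]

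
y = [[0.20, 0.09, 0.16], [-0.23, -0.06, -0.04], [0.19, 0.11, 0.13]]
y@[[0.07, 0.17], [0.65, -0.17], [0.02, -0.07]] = [[0.08, 0.01], [-0.06, -0.03], [0.09, 0.0]]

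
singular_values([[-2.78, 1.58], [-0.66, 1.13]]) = [3.4, 0.62]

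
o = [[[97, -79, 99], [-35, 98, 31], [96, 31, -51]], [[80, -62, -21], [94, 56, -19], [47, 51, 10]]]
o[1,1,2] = -19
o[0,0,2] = 99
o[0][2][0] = 96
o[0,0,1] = -79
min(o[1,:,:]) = -62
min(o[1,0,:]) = -62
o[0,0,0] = 97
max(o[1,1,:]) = 94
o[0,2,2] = -51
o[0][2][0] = 96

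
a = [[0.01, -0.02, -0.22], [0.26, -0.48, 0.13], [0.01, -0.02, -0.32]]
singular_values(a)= [0.57, 0.38, 0.0]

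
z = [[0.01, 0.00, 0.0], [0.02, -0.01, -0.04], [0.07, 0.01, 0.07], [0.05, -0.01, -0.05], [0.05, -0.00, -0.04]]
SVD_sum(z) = [[0.0, -0.0, -0.00], [0.02, -0.01, -0.04], [-0.01, 0.0, 0.02], [0.04, -0.01, -0.06], [0.03, -0.01, -0.05]] + [[0.01, 0.0, 0.0],[-0.0, -0.0, -0.00],[0.08, 0.01, 0.05],[0.01, 0.00, 0.01],[0.02, 0.00, 0.01]] + [[0.0, -0.0, 0.00], [0.00, -0.00, 0.00], [0.00, -0.00, 0.0], [0.0, -0.0, 0.00], [-0.0, 0.01, -0.0]]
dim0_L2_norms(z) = [0.1, 0.02, 0.1]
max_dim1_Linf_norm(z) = 0.07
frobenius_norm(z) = 0.15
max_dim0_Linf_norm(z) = 0.07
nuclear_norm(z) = 0.21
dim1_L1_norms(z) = [0.01, 0.07, 0.15, 0.11, 0.09]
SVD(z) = [[0.05, 0.09, -0.01],[0.43, -0.04, -0.53],[-0.24, 0.95, -0.14],[0.66, 0.17, -0.35],[0.56, 0.23, 0.76]] @ diag([0.10523652526911177, 0.10083869196932158, 0.007538696916569133]) @ [[0.51, -0.13, -0.85], [0.86, 0.08, 0.5], [-0.01, 0.99, -0.15]]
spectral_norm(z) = 0.11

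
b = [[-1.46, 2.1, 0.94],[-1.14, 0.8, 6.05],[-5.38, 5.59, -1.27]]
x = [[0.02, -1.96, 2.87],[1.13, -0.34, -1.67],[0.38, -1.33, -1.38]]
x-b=[[1.48, -4.06, 1.93],[2.27, -1.14, -7.72],[5.76, -6.92, -0.11]]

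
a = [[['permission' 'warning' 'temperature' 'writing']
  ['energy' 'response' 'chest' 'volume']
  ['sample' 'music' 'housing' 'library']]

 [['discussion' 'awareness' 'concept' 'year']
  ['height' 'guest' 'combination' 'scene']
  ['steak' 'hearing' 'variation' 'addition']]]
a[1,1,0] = 'height'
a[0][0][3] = 'writing'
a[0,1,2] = 'chest'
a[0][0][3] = 'writing'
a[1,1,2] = 'combination'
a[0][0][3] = 'writing'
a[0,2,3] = 'library'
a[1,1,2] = 'combination'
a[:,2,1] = ['music', 'hearing']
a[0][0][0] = 'permission'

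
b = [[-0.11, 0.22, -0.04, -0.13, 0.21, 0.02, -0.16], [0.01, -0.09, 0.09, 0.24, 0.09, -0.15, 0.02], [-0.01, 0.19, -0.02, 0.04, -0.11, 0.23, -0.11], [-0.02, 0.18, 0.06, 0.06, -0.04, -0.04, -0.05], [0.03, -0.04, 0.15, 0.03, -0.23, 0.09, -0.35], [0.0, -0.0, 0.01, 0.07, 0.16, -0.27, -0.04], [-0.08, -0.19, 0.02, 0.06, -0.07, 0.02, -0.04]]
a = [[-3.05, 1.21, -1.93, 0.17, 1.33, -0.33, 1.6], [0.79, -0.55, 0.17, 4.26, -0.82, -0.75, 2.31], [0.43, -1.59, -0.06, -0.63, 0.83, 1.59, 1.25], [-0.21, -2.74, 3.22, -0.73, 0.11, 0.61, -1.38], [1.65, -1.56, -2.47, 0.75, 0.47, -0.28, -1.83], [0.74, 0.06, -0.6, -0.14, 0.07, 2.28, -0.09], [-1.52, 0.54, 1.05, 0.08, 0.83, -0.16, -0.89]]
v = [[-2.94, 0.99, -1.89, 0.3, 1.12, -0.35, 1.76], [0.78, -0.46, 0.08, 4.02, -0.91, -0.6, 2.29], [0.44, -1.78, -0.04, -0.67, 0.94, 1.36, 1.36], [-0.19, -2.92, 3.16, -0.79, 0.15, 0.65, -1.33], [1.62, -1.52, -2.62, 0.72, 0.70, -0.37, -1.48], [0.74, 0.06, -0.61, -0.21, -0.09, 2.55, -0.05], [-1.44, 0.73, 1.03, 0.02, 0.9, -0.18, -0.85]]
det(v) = 1524.35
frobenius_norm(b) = 0.88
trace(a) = -2.53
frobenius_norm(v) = 9.94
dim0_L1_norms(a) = [8.39, 8.25, 9.5, 6.76, 4.46, 6.0, 9.35]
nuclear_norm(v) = 23.65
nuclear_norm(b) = 1.97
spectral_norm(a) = 5.82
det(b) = -0.00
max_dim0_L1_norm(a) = 9.5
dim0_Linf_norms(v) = [2.94, 2.92, 3.16, 4.02, 1.12, 2.55, 2.29]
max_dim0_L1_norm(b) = 0.91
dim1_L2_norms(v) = [4.21, 4.84, 2.9, 4.62, 3.89, 2.74, 2.29]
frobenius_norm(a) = 10.00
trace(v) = -1.83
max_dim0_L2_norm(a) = 4.66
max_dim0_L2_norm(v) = 4.68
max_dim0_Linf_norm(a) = 4.26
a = v + b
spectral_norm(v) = 5.84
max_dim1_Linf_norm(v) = 4.02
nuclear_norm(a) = 23.45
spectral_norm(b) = 0.56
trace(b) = -0.70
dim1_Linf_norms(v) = [2.94, 4.02, 1.78, 3.16, 2.62, 2.55, 1.44]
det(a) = 1003.01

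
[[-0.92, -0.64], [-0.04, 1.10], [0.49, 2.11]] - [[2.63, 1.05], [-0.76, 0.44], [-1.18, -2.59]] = [[-3.55, -1.69], [0.72, 0.66], [1.67, 4.70]]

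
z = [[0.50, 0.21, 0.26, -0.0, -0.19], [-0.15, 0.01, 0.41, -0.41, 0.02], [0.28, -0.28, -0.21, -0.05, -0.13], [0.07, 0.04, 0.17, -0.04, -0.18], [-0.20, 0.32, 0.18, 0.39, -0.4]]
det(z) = -0.000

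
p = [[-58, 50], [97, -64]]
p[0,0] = -58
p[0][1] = 50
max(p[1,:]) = 97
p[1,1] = -64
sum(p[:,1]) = -14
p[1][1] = -64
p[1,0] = 97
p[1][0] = 97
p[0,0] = -58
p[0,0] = -58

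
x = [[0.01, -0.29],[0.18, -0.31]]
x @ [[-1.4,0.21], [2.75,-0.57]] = [[-0.81, 0.17], [-1.10, 0.21]]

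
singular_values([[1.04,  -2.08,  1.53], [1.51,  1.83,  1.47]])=[2.79, 2.78]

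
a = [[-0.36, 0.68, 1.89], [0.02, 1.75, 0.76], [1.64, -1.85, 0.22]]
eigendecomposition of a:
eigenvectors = [[(-0.8+0j), 0.40-0.36j, 0.40+0.36j], [-0.13+0.00j, -0.10-0.58j, (-0.1+0.58j)], [(0.58+0j), (0.61+0j), 0.61-0.00j]]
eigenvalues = [(-1.63+0j), (1.62+0.79j), (1.62-0.79j)]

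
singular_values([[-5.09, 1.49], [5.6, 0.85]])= [7.58, 1.67]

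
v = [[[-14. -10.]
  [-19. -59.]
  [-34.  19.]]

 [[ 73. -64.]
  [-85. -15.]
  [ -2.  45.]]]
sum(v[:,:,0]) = -81.0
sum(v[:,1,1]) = -74.0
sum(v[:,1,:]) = -178.0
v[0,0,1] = -10.0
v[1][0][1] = -64.0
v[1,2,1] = 45.0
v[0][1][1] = -59.0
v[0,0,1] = -10.0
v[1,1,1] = -15.0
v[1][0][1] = -64.0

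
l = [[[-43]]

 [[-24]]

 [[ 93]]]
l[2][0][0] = 93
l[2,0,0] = 93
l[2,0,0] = 93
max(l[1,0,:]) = -24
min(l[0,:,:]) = -43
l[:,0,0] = [-43, -24, 93]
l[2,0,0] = 93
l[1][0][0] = -24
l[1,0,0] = -24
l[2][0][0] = 93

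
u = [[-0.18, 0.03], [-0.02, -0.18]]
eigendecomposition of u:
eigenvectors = [[0.77+0.00j,0.77-0.00j], [0.00+0.63j,0.00-0.63j]]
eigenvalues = [(-0.18+0.02j), (-0.18-0.02j)]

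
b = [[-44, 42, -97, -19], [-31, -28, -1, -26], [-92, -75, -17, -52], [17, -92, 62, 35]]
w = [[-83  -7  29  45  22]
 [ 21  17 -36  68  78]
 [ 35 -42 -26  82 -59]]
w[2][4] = -59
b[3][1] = -92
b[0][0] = -44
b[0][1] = 42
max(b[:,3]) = 35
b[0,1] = 42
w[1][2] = -36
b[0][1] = 42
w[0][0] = -83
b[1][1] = -28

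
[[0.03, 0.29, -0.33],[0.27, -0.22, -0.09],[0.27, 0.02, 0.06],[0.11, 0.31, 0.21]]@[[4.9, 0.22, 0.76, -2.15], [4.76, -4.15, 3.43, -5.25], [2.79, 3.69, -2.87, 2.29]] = [[0.61, -2.41, 1.96, -2.34],[0.02, 0.64, -0.29, 0.37],[1.59, 0.2, 0.1, -0.55],[2.60, -0.49, 0.54, -1.38]]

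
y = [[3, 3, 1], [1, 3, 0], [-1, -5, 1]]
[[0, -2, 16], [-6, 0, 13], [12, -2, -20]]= y @ [[3, 0, 1], [-3, 0, 4], [0, -2, 1]]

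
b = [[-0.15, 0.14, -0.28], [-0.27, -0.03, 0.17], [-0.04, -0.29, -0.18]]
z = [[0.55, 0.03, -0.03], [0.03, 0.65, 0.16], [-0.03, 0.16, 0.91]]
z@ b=[[-0.09,0.08,-0.14], [-0.19,-0.06,0.07], [-0.08,-0.27,-0.13]]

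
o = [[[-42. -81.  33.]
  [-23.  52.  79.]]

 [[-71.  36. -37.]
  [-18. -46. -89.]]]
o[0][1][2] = 79.0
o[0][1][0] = -23.0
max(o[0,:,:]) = 79.0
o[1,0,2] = -37.0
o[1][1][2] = -89.0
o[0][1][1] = 52.0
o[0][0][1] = -81.0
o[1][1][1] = -46.0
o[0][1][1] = 52.0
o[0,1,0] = -23.0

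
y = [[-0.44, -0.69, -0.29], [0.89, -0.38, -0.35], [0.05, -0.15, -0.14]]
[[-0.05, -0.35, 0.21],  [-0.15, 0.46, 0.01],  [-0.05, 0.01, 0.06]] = y@ [[-0.04, 0.57, -0.18],[-0.08, 0.18, 0.04],[0.41, -0.07, -0.53]]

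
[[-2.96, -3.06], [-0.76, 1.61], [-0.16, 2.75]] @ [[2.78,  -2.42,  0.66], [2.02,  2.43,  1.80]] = [[-14.41,-0.27,-7.46], [1.14,5.75,2.4], [5.11,7.07,4.84]]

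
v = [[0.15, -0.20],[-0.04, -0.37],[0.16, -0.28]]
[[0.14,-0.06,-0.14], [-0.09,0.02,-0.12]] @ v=[[0.0,0.03], [-0.03,0.04]]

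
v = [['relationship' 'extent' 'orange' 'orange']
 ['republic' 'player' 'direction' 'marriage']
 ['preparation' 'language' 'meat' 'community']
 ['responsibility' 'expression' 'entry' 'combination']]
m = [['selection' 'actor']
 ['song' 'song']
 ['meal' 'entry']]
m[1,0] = 'song'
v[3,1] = 'expression'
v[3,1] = 'expression'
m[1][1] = 'song'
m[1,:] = ['song', 'song']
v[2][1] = 'language'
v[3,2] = 'entry'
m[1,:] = ['song', 'song']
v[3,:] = ['responsibility', 'expression', 'entry', 'combination']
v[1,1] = 'player'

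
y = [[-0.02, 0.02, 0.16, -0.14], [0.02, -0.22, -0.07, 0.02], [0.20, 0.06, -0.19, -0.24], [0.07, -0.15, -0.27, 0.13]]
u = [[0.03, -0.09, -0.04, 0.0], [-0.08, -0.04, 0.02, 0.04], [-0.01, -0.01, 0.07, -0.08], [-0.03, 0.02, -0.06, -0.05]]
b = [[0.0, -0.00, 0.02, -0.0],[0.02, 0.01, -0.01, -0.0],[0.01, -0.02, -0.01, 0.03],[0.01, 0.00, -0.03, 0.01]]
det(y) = -0.00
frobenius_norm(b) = 0.06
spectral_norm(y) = 0.44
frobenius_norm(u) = 0.20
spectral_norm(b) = 0.05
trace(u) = 0.01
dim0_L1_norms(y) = [0.31, 0.45, 0.69, 0.53]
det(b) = -0.00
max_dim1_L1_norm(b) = 0.07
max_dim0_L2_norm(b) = 0.04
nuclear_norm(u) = 0.39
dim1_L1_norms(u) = [0.16, 0.18, 0.17, 0.16]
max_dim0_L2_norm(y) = 0.37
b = y @ u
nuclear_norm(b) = 0.10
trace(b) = 0.01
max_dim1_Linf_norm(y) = 0.27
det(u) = 0.00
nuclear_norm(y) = 0.98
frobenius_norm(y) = 0.60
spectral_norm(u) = 0.12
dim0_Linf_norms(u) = [0.08, 0.09, 0.07, 0.08]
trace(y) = -0.30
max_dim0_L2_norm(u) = 0.1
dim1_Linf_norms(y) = [0.16, 0.22, 0.24, 0.27]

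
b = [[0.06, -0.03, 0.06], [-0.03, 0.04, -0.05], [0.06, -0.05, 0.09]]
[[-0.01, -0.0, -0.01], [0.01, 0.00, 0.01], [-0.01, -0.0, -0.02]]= b @ [[-0.03, -0.01, -0.03],[0.08, -0.02, 0.29],[-0.06, -0.03, 0.01]]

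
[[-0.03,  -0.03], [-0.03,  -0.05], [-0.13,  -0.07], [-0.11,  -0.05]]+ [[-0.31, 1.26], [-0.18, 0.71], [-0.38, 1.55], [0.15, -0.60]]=[[-0.34, 1.23], [-0.21, 0.66], [-0.51, 1.48], [0.04, -0.65]]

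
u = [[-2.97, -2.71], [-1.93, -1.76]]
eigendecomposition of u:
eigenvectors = [[-0.84, 0.67], [-0.54, -0.74]]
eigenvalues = [-4.73, 0.0]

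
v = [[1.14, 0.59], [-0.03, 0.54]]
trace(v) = 1.68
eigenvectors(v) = [[1.0, -0.72], [-0.05, 0.69]]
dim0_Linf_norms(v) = [1.14, 0.59]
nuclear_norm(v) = 1.79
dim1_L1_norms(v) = [1.73, 0.57]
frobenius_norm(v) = 1.39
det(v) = 0.63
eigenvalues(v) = [1.11, 0.57]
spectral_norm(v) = 1.31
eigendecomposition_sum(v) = [[1.17, 1.22], [-0.06, -0.06]] + [[-0.03, -0.63], [0.03, 0.60]]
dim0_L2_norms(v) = [1.14, 0.8]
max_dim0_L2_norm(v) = 1.14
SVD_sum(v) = [[1.09, 0.67], [0.22, 0.14]] + [[0.05, -0.08], [-0.25, 0.4]]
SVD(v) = [[-0.98, -0.20], [-0.20, 0.98]] @ diag([1.3057427061374989, 0.4850113249901712]) @ [[-0.85, -0.52], [-0.52, 0.85]]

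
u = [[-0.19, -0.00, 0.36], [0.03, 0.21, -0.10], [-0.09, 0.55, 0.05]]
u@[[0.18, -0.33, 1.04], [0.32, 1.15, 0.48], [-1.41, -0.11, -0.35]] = [[-0.54, 0.02, -0.32], [0.21, 0.24, 0.17], [0.09, 0.66, 0.15]]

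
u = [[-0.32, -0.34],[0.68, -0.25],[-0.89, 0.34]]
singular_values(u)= [1.21, 0.43]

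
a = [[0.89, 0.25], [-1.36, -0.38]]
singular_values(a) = [1.69, 0.0]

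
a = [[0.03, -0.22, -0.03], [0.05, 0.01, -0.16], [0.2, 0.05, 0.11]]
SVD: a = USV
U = [[0.58, -0.81, -0.09], [0.23, 0.06, 0.97], [-0.78, -0.59, 0.22]]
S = [0.25, 0.21, 0.16]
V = [[-0.51, -0.66, -0.56], [-0.66, 0.71, -0.24], [0.55, 0.25, -0.8]]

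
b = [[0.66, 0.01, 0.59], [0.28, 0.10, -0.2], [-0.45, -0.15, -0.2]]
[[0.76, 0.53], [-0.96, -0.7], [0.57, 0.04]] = b@[[-0.34, -1.05], [-5.11, 0.10], [1.76, 2.07]]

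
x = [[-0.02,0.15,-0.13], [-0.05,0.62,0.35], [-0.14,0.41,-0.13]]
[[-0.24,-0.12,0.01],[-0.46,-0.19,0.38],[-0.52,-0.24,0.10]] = x@ [[-0.13, -0.24, 0.2], [-1.11, -0.54, 0.42], [0.62, 0.37, 0.36]]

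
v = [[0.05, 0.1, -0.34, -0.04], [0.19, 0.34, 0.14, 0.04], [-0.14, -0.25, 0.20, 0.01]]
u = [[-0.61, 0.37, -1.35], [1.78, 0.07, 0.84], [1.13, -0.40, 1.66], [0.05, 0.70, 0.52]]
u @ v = [[0.23, 0.4, -0.01, 0.03],  [-0.02, -0.01, -0.43, -0.06],  [-0.25, -0.44, -0.11, -0.04],  [0.06, 0.11, 0.19, 0.03]]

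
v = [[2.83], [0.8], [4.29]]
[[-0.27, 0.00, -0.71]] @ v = [[-3.81]]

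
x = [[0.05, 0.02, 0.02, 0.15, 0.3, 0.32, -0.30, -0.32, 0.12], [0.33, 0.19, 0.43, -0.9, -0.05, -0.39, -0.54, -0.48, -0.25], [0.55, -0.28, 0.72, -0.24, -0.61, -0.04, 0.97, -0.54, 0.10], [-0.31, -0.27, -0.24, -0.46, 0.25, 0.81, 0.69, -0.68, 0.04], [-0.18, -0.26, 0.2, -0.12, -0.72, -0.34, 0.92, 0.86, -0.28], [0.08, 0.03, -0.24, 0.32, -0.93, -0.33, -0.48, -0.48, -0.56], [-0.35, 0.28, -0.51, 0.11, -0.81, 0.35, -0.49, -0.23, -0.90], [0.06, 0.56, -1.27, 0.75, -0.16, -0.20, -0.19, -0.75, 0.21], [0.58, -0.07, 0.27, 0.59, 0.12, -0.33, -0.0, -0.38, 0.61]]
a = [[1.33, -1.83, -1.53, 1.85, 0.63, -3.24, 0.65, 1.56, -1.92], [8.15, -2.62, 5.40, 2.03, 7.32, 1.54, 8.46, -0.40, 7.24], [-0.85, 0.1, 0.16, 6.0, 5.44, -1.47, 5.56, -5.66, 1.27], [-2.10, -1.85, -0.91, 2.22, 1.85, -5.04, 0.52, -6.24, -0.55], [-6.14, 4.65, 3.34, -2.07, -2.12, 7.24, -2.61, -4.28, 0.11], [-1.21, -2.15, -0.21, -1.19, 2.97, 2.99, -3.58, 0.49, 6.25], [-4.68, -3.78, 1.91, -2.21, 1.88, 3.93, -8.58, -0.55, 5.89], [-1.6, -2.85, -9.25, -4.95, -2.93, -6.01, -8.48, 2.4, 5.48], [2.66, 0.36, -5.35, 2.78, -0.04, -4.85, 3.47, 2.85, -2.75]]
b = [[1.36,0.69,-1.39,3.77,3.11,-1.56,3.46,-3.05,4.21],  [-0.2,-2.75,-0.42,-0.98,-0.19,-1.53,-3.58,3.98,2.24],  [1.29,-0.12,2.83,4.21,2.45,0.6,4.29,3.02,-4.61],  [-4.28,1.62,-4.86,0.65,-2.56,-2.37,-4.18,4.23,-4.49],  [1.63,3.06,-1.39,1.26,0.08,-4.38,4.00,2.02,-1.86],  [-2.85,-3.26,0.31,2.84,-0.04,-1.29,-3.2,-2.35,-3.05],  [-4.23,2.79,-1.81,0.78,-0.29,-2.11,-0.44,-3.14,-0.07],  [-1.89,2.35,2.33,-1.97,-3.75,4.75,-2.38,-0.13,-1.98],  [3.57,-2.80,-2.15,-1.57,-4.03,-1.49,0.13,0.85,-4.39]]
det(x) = 0.00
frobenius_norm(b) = 24.42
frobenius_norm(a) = 36.12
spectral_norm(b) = 13.71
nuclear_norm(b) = 62.47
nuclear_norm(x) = 10.33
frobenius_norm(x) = 4.28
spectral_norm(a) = 22.66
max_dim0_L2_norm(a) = 16.74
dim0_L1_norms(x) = [2.49, 1.96, 3.9, 3.64, 3.95, 3.11, 4.58, 4.72, 3.07]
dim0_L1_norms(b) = [21.3, 19.44, 17.49, 18.03, 16.5, 20.08, 25.66, 22.77, 26.9]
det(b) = -1653357.64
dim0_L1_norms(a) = [28.72, 20.19, 28.06, 25.3, 25.18, 36.31, 41.91, 24.43, 31.46]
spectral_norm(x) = 2.41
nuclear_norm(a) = 79.62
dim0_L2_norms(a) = [12.0, 7.9, 12.7, 9.55, 10.6, 13.3, 16.74, 10.31, 13.01]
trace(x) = -1.18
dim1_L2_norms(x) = [0.65, 1.37, 1.6, 1.45, 1.57, 1.38, 1.53, 1.79, 1.18]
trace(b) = -4.08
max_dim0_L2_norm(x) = 1.78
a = x @ b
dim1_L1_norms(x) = [1.6, 3.56, 4.05, 3.75, 3.88, 3.45, 4.03, 4.15, 2.95]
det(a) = -65.42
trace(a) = -6.97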